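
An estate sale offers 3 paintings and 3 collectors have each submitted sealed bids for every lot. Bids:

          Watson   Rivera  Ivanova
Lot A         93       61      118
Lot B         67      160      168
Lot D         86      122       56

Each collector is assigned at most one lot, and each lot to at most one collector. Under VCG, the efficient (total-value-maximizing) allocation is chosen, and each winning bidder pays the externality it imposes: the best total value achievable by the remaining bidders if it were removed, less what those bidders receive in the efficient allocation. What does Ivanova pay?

Efficient allocation: Watson→Lot A ($93), Rivera→Lot D ($122), Ivanova→Lot B ($168); total welfare W = $383.
Ivanova receives Lot B at value $168, so the others get W − 168 = $215.
Without Ivanova: best allocation of the remaining 2 bidders over all 3 lots is Watson→Lot A ($93), Rivera→Lot B ($160), total $253.
VCG payment = (others' best without Ivanova) − (others' welfare with Ivanova) = 253 − 215 = $38.

Ivanova pays $38.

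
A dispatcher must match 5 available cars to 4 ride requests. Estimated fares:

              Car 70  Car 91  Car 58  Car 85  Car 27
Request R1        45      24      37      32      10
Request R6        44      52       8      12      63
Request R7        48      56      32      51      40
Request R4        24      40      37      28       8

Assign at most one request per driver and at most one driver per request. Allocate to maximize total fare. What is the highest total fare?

Maximum total: $201

This is a one-to-one assignment (maximum-weight bipartite matching).
Optimal: Car 70→Request R1 ($45), Car 27→Request R6 ($63), Car 91→Request R7 ($56), Car 58→Request R4 ($37) — total 45+63+56+37 = $201.
Row-greedy (each driver in turn takes its best remaining request) gives $165, worse by 36.
Swapping Car 70↔Car 91 (Car 70→Request R7 $48, Car 91→Request R1 $24) loses 29.
Checked against all permutations: $201 is optimal.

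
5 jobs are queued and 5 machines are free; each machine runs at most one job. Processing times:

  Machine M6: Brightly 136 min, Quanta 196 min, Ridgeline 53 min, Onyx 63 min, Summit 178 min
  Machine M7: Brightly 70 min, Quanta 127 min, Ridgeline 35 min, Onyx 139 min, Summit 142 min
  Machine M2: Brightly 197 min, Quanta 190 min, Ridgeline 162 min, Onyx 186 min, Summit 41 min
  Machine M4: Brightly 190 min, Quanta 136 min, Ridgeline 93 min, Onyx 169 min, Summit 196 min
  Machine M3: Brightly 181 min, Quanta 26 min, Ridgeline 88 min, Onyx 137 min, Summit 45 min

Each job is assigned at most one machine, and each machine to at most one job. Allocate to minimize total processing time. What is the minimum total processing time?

Optimal: Brightly→Machine M7 (70 min), Quanta→Machine M3 (26 min), Ridgeline→Machine M4 (93 min), Onyx→Machine M6 (63 min), Summit→Machine M2 (41 min) — total 70+26+93+63+41 = 293 min.
Row-greedy (each job in turn takes its cheapest remaining machine) gives 359 min, worse by 66.
Swapping Brightly↔Ridgeline (Brightly→Machine M4 190 min, Ridgeline→Machine M7 35 min) adds 62.

Min total: 293 min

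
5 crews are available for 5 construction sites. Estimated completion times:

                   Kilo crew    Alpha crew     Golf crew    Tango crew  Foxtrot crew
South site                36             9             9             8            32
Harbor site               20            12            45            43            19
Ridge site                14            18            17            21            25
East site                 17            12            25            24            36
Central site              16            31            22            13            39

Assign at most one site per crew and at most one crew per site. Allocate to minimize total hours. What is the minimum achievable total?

Optimal: Kilo crew→Ridge site (14 hours), Alpha crew→East site (12 hours), Golf crew→South site (9 hours), Tango crew→Central site (13 hours), Foxtrot crew→Harbor site (19 hours) — total 14+12+9+13+19 = 67 hours.
No other one-to-one assignment undercuts 67 hours.

Min total: 67 hours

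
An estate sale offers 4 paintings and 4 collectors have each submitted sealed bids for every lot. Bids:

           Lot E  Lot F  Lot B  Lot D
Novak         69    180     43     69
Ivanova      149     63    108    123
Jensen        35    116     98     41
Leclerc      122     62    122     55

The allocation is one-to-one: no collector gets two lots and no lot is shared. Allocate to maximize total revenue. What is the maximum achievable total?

Max total: $523

This is the linear assignment problem.
Optimal: Novak→Lot F ($180), Ivanova→Lot D ($123), Jensen→Lot B ($98), Leclerc→Lot E ($122) — total 180+123+98+122 = $523.
Row-greedy (each collector in turn takes its best remaining lot) gives $482, worse by 41.
Swapping Ivanova↔Jensen (Ivanova→Lot B $108, Jensen→Lot D $41) loses 72.
No other one-to-one assignment exceeds $523.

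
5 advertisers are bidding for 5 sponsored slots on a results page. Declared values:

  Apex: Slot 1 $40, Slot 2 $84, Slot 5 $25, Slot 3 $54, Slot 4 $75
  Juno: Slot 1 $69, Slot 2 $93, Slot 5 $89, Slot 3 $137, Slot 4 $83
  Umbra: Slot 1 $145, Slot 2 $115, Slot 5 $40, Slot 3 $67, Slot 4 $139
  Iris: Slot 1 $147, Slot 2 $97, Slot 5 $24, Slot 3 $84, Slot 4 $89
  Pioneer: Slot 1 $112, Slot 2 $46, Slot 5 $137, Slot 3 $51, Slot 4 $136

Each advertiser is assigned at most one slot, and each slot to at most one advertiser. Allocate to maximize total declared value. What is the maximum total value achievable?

Maximum total: $644

Optimal: Apex→Slot 2 ($84), Juno→Slot 3 ($137), Umbra→Slot 4 ($139), Iris→Slot 1 ($147), Pioneer→Slot 5 ($137) — total 84+137+139+147+137 = $644.
Row-greedy (each advertiser in turn takes its best remaining slot) gives $592, worse by 52.
Next-best assignment: Apex→Slot 4, Juno→Slot 3, Umbra→Slot 2, Iris→Slot 1, Pioneer→Slot 5 = $611.
Every other assignment is strictly worse.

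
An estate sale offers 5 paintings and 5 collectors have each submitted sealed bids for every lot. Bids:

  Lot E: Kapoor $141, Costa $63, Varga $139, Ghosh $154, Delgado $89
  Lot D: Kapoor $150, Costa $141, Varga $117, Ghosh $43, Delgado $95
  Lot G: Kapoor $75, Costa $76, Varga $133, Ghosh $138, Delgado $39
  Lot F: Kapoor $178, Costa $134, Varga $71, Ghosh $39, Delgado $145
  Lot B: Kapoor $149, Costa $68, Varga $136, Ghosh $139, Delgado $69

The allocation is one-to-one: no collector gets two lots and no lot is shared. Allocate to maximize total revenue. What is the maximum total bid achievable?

Max total: $722

This is the linear assignment problem.
Optimal: Kapoor→Lot B ($149), Costa→Lot D ($141), Varga→Lot G ($133), Ghosh→Lot E ($154), Delgado→Lot F ($145) — total 149+141+133+154+145 = $722.
Max-entry greedy (repeatedly take the single best remaining cell) gives $648, worse by 74.
Swapping Delgado↔Kapoor (Delgado→Lot B $69, Kapoor→Lot F $178) loses 47.
Every other assignment is strictly worse.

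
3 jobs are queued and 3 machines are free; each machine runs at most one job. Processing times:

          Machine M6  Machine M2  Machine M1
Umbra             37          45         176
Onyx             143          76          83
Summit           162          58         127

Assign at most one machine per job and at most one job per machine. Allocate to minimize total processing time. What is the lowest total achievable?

Minimum total: 178 min

Treat this as an assignment problem: match each job to one machine.
Optimal: Umbra→Machine M6 (37 min), Onyx→Machine M1 (83 min), Summit→Machine M2 (58 min) — total 37+83+58 = 178 min.
Row-greedy (each job in turn takes its cheapest remaining machine) gives 240 min, worse by 62.
Next-best assignment: Umbra→Machine M6, Onyx→Machine M2, Summit→Machine M1 = 240 min.
No other one-to-one assignment undercuts 178 min.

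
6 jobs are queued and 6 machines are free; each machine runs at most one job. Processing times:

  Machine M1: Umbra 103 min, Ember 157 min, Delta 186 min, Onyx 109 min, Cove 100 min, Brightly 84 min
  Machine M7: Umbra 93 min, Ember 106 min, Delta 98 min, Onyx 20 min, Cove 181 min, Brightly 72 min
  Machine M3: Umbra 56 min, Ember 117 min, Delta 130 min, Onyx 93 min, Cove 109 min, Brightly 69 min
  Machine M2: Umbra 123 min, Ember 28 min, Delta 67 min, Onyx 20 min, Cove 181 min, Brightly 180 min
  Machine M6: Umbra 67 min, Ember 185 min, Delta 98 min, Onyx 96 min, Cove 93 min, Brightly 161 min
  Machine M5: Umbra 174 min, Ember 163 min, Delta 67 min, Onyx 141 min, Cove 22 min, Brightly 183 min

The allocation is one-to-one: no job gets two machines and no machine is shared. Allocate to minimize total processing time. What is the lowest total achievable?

Optimal: Umbra→Machine M3 (56 min), Ember→Machine M2 (28 min), Delta→Machine M6 (98 min), Onyx→Machine M7 (20 min), Cove→Machine M5 (22 min), Brightly→Machine M1 (84 min) — total 56+28+98+20+22+84 = 308 min.
Row-greedy (each job in turn takes its cheapest remaining machine) gives 348 min, worse by 40.
Next-best assignment: Umbra→Machine M1, Ember→Machine M2, Delta→Machine M6, Onyx→Machine M7, Cove→Machine M5, Brightly→Machine M3 = 340 min.
No other one-to-one assignment undercuts 308 min.

Minimum total: 308 min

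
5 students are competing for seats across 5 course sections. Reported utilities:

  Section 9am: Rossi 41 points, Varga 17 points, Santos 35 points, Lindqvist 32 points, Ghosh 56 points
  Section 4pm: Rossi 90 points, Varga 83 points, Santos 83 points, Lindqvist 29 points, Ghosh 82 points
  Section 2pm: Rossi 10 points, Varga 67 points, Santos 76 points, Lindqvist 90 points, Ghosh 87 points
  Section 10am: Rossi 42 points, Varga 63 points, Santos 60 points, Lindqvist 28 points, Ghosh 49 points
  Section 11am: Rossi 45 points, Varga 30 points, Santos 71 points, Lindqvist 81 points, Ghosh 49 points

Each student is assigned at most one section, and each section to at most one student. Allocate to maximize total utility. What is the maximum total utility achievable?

Max total: 370 points

Optimal: Rossi→Section 4pm (90 points), Varga→Section 10am (63 points), Santos→Section 11am (71 points), Lindqvist→Section 2pm (90 points), Ghosh→Section 9am (56 points) — total 90+63+71+90+56 = 370 points.
Row-greedy (each student in turn takes its best remaining section) gives 309 points, worse by 61.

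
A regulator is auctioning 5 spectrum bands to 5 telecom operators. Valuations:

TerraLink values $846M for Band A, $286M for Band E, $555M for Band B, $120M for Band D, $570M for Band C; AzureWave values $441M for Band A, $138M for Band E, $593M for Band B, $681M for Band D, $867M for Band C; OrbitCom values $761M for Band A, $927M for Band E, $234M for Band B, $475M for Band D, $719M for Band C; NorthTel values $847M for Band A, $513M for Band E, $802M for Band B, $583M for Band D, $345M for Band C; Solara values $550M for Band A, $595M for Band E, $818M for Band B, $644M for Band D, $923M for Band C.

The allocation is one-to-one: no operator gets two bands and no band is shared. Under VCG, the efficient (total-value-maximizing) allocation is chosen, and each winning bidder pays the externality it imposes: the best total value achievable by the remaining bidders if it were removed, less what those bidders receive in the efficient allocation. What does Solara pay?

Solara pays $186M.

Efficient allocation: TerraLink→Band A ($846M), AzureWave→Band D ($681M), OrbitCom→Band E ($927M), NorthTel→Band B ($802M), Solara→Band C ($923M); total welfare W = $4179M.
Solara receives Band C at value $923M, so the others get W − 923 = $3256M.
Without Solara: best allocation of the remaining 4 bidders over all 5 bands is TerraLink→Band A ($846M), AzureWave→Band C ($867M), OrbitCom→Band E ($927M), NorthTel→Band B ($802M), total $3442M.
VCG payment = (others' best without Solara) − (others' welfare with Solara) = 3442 − 3256 = $186M.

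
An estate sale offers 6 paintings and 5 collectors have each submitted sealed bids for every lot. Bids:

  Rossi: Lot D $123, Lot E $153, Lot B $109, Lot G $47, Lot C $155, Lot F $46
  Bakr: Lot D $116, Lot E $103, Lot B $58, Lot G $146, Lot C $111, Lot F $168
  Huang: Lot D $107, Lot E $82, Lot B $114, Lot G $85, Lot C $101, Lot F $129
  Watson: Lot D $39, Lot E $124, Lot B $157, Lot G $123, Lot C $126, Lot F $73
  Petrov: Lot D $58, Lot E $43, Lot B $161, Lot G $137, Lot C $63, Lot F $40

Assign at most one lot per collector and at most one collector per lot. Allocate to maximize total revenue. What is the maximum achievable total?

Maximum total: $724

This is the linear assignment problem.
Optimal: Rossi→Lot C ($155), Bakr→Lot F ($168), Huang→Lot D ($107), Watson→Lot B ($157), Petrov→Lot G ($137) — total 155+168+107+157+137 = $724.
Row-greedy (each collector in turn takes its best remaining lot) gives $698, worse by 26.
Next-best assignment: Rossi→Lot E, Bakr→Lot F, Huang→Lot D, Watson→Lot B, Petrov→Lot G = $722.
No other one-to-one assignment exceeds $724.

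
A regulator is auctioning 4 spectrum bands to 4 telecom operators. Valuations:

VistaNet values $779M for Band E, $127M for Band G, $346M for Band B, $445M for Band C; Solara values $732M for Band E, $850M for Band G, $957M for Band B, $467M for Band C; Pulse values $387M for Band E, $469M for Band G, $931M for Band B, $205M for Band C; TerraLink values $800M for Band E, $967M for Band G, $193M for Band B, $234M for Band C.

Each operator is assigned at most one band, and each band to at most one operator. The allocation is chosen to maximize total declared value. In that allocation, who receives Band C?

This is the linear assignment problem.
Optimal: VistaNet→Band E ($779M), Solara→Band C ($467M), Pulse→Band B ($931M), TerraLink→Band G ($967M) — total 779+467+931+967 = $3144M.
Row-greedy (each operator in turn takes its best remaining band) gives $2439M, worse by 705.
Swapping Pulse↔TerraLink (Pulse→Band G $469M, TerraLink→Band B $193M) loses 1236.
Solara's own top band is Band B ($957M), but forcing Solara→Band B and reassigning the rest optimally gives only $2908M — worse by 236.

Solara receives Band C.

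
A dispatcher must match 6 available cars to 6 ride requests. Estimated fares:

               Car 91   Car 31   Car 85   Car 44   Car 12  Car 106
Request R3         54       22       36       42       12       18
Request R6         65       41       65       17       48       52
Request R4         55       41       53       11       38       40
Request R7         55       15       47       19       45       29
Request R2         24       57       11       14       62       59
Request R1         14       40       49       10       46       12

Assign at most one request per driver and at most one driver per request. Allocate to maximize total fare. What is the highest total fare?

Optimal: Car 91→Request R7 ($55), Car 31→Request R4 ($41), Car 85→Request R6 ($65), Car 44→Request R3 ($42), Car 12→Request R1 ($46), Car 106→Request R2 ($59) — total 55+41+65+42+46+59 = $308.
Swapping Car 44↔Car 31 (Car 44→Request R4 $11, Car 31→Request R3 $22) loses 50.

Maximum total: $308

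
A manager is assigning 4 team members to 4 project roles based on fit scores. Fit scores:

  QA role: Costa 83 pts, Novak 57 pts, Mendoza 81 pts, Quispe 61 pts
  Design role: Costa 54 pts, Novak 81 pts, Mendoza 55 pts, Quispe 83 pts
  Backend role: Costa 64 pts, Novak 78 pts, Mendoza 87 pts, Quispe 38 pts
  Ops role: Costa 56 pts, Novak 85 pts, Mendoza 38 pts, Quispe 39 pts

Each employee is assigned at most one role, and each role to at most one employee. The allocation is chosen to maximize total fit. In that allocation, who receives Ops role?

Novak receives Ops role.

Optimal: Costa→QA role (83 pts), Novak→Ops role (85 pts), Mendoza→Backend role (87 pts), Quispe→Design role (83 pts) — total 83+85+87+83 = 338 pts.
Next-best assignment: Costa→Backend role, Novak→Ops role, Mendoza→QA role, Quispe→Design role = 313 pts.
Swapping Mendoza↔Novak (Mendoza→Ops role 38 pts, Novak→Backend role 78 pts) loses 56.
No other one-to-one assignment exceeds 338 pts.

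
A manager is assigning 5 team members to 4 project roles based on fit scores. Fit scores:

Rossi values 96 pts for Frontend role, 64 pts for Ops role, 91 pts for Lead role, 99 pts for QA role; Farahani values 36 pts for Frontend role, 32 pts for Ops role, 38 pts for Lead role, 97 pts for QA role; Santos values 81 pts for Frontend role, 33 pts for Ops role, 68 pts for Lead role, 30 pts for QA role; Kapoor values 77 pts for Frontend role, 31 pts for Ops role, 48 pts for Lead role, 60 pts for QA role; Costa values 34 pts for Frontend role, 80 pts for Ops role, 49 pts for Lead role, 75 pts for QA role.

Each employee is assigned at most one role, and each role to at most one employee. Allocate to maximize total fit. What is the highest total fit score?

Max total: 349 pts

This is the linear assignment problem.
Optimal: Santos→Frontend role (81 pts), Costa→Ops role (80 pts), Rossi→Lead role (91 pts), Farahani→QA role (97 pts) — total 81+80+91+97 = 349 pts.
Row-greedy (each employee in turn takes its best remaining role) gives 249 pts, worse by 100.
Every other assignment is strictly worse.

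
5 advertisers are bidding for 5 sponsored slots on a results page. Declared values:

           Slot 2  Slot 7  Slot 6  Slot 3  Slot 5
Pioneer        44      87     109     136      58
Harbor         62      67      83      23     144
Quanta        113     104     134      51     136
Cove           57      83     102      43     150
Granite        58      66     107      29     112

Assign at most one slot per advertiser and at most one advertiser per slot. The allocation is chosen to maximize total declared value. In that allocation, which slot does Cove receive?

This is the linear assignment problem.
Optimal: Pioneer→Slot 3 ($136), Harbor→Slot 5 ($144), Quanta→Slot 2 ($113), Cove→Slot 7 ($83), Granite→Slot 6 ($107) — total 136+144+113+83+107 = $583.
Row-greedy (each advertiser in turn takes its best remaining slot) gives $555, worse by 28.
Swapping Pioneer↔Quanta (Pioneer→Slot 2 $44, Quanta→Slot 3 $51) loses 154.
Cove's own top slot is Slot 5 ($150), but forcing Cove→Slot 5 and reassigning the rest optimally gives only $573 — worse by 10.

Cove receives Slot 7.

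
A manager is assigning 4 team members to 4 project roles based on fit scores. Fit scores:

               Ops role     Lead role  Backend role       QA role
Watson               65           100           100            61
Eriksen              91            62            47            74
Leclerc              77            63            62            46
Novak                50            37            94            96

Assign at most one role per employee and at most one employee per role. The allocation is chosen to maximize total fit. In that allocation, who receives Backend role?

This is a one-to-one assignment (maximum-weight bipartite matching).
Optimal: Watson→Backend role (100 pts), Eriksen→Ops role (91 pts), Leclerc→Lead role (63 pts), Novak→QA role (96 pts) — total 100+91+63+96 = 350 pts.
Checked against all permutations: 350 pts is optimal.
Watson's own top role is Lead role (100 pts), but forcing Watson→Lead role and reassigning the rest optimally gives only 349 pts — worse by 1.

Watson receives Backend role.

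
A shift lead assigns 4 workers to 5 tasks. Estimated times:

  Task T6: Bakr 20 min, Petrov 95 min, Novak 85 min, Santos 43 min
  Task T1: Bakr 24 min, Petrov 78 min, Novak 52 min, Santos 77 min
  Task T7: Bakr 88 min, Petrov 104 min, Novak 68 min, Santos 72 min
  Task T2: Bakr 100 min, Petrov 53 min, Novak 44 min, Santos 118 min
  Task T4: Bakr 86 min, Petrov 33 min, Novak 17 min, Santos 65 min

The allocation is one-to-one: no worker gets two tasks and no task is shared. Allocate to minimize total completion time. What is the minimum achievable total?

Minimum total: 137 min

Optimal: Bakr→Task T1 (24 min), Petrov→Task T2 (53 min), Novak→Task T4 (17 min), Santos→Task T6 (43 min) — total 24+53+17+43 = 137 min.
Next-best assignment: Bakr→Task T1, Petrov→Task T4, Novak→Task T2, Santos→Task T6 = 144 min.
Checked against all permutations: 137 min is optimal.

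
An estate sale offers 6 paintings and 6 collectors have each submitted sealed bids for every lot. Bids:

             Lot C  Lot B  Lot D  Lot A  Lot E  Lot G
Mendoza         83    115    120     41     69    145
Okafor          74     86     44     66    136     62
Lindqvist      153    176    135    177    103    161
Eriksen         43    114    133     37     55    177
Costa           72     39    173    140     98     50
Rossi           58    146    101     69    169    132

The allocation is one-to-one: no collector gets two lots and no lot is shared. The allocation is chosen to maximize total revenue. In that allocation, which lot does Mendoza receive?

Mendoza receives Lot C.

Optimal: Mendoza→Lot C ($83), Okafor→Lot E ($136), Lindqvist→Lot A ($177), Eriksen→Lot G ($177), Costa→Lot D ($173), Rossi→Lot B ($146) — total 83+136+177+177+173+146 = $892.
Mendoza's own top lot is Lot G ($145), but forcing Mendoza→Lot G and reassigning the rest optimally gives only $853 — worse by 39.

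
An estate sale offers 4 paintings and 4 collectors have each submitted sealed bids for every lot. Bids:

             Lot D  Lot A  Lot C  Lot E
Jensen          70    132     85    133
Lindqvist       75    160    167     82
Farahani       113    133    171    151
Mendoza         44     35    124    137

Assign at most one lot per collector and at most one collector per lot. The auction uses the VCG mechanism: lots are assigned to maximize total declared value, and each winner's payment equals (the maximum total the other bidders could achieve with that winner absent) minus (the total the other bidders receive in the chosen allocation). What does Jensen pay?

Jensen pays $51.

Efficient allocation: Jensen→Lot A ($132), Lindqvist→Lot C ($167), Farahani→Lot D ($113), Mendoza→Lot E ($137); total welfare W = $549.
Jensen receives Lot A at value $132, so the others get W − 132 = $417.
Without Jensen: best allocation of the remaining 3 bidders over all 4 lots is Lindqvist→Lot A ($160), Farahani→Lot C ($171), Mendoza→Lot E ($137), total $468.
VCG payment = (others' best without Jensen) − (others' welfare with Jensen) = 468 − 417 = $51.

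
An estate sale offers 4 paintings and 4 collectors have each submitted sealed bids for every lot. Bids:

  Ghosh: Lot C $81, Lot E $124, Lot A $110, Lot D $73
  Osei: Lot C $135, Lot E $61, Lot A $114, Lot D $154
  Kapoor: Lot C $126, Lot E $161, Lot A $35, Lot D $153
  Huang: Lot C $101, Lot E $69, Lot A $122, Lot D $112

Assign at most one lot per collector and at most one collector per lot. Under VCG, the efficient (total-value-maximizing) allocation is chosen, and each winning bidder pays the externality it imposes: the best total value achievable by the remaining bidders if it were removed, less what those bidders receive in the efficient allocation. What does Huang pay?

Efficient allocation: Ghosh→Lot E ($124), Osei→Lot C ($135), Kapoor→Lot D ($153), Huang→Lot A ($122); total welfare W = $534.
Huang receives Lot A at value $122, so the others get W − 122 = $412.
Without Huang: best allocation of the remaining 3 bidders over all 4 lots is Ghosh→Lot A ($110), Osei→Lot D ($154), Kapoor→Lot E ($161), total $425.
VCG payment = (others' best without Huang) − (others' welfare with Huang) = 425 − 412 = $13.

Huang pays $13.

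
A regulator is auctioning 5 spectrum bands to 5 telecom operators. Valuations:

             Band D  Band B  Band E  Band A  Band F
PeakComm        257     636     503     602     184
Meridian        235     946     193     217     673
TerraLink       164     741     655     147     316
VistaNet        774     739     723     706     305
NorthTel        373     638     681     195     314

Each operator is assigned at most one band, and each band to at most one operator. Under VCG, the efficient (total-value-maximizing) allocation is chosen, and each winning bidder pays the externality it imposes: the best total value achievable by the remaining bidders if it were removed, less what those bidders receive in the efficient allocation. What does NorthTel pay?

NorthTel pays $187M.

Efficient allocation: PeakComm→Band A ($602M), Meridian→Band F ($673M), TerraLink→Band B ($741M), VistaNet→Band D ($774M), NorthTel→Band E ($681M); total welfare W = $3471M.
NorthTel receives Band E at value $681M, so the others get W − 681 = $2790M.
Without NorthTel: best allocation of the remaining 4 bidders over all 5 bands is PeakComm→Band A ($602M), Meridian→Band B ($946M), TerraLink→Band E ($655M), VistaNet→Band D ($774M), total $2977M.
VCG payment = (others' best without NorthTel) − (others' welfare with NorthTel) = 2977 − 2790 = $187M.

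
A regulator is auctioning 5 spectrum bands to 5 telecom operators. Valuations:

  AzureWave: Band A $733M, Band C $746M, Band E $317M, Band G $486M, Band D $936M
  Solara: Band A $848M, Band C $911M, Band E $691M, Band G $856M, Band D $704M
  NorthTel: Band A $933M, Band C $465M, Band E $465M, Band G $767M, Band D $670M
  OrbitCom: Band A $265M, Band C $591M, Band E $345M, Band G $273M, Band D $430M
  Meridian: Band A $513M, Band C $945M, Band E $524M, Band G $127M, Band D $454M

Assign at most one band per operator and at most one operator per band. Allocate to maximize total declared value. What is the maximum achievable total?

Treat this as an assignment problem: match each operator to one band.
Optimal: AzureWave→Band D ($936M), Solara→Band G ($856M), NorthTel→Band A ($933M), OrbitCom→Band E ($345M), Meridian→Band C ($945M) — total 936+856+933+345+945 = $4015M.

Maximum total: $4015M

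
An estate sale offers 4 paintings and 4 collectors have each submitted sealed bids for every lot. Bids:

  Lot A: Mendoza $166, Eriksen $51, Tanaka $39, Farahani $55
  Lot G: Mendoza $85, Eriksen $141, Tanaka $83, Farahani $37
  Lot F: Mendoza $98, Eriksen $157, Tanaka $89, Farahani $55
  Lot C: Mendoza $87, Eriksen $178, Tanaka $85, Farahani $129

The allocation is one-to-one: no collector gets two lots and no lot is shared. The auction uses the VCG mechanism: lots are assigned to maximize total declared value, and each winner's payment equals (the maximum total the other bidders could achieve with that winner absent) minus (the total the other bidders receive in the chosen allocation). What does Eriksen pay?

Eriksen pays $6.

Efficient allocation: Mendoza→Lot A ($166), Eriksen→Lot F ($157), Tanaka→Lot G ($83), Farahani→Lot C ($129); total welfare W = $535.
Eriksen receives Lot F at value $157, so the others get W − 157 = $378.
Without Eriksen: best allocation of the remaining 3 bidders over all 4 lots is Mendoza→Lot A ($166), Tanaka→Lot F ($89), Farahani→Lot C ($129), total $384.
VCG payment = (others' best without Eriksen) − (others' welfare with Eriksen) = 384 − 378 = $6.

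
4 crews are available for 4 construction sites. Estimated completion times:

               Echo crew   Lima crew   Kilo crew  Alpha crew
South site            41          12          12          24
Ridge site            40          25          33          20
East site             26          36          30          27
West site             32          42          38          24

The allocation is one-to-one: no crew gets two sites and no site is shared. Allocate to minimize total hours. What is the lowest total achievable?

Min total: 87 hours

This is a one-to-one assignment (minimum-cost bipartite matching).
Optimal: Echo crew→East site (26 hours), Lima crew→Ridge site (25 hours), Kilo crew→South site (12 hours), Alpha crew→West site (24 hours) — total 26+25+12+24 = 87 hours.
Column-greedy (each site in turn goes to its cheapest remaining crew) gives 96 hours, worse by 9.
Swapping Kilo crew↔Lima crew (Kilo crew→Ridge site 33 hours, Lima crew→South site 12 hours) adds 8.
Checked against all permutations: 87 hours is optimal.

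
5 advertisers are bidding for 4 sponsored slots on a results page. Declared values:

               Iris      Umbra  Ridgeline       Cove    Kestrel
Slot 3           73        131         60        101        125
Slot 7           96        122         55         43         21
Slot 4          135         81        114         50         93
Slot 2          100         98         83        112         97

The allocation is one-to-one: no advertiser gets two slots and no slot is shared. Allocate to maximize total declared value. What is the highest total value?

This is the linear assignment problem.
Optimal: Kestrel→Slot 3 ($125), Umbra→Slot 7 ($122), Iris→Slot 4 ($135), Cove→Slot 2 ($112) — total 125+122+135+112 = $494.
Row-greedy (each advertiser in turn takes its best remaining slot) gives $392, worse by 102.
Next-best assignment: Kestrel→Slot 3, Umbra→Slot 7, Ridgeline→Slot 4, Cove→Slot 2 = $473.
Swapping Kestrel↔Iris (Kestrel→Slot 4 $93, Iris→Slot 3 $73) loses 94.

Max total: $494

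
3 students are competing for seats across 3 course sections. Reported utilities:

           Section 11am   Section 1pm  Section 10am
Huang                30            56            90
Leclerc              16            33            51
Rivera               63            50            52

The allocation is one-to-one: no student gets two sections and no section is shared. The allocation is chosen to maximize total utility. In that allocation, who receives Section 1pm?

Optimal: Huang→Section 10am (90 points), Leclerc→Section 1pm (33 points), Rivera→Section 11am (63 points) — total 90+33+63 = 186 points.
Next-best assignment: Huang→Section 1pm, Leclerc→Section 10am, Rivera→Section 11am = 170 points.
Swapping Rivera↔Leclerc (Rivera→Section 1pm 50 points, Leclerc→Section 11am 16 points) loses 30.
Checked against all permutations: 186 points is optimal.
Leclerc's own top section is Section 10am (51 points), but forcing Leclerc→Section 10am and reassigning the rest optimally gives only 170 points — worse by 16.

Leclerc receives Section 1pm.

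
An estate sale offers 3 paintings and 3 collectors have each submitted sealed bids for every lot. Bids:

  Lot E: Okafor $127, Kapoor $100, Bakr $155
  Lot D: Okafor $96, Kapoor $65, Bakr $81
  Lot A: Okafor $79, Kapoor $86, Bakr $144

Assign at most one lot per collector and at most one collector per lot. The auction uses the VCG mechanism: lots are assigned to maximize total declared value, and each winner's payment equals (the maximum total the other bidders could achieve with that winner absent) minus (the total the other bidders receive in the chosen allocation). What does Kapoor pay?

Kapoor pays $31.

Efficient allocation: Okafor→Lot D ($96), Kapoor→Lot E ($100), Bakr→Lot A ($144); total welfare W = $340.
Kapoor receives Lot E at value $100, so the others get W − 100 = $240.
Without Kapoor: best allocation of the remaining 2 bidders over all 3 lots is Okafor→Lot E ($127), Bakr→Lot A ($144), total $271.
VCG payment = (others' best without Kapoor) − (others' welfare with Kapoor) = 271 − 240 = $31.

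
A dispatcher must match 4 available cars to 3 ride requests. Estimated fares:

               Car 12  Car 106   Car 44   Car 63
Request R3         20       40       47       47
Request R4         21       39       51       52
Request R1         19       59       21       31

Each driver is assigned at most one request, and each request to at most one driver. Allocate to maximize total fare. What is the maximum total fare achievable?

Maximum total: $158

Treat this as an assignment problem: match each driver to one request.
Optimal: Car 44→Request R3 ($47), Car 63→Request R4 ($52), Car 106→Request R1 ($59) — total 47+52+59 = $158.
Row-greedy (each driver in turn takes its best remaining request) gives $127, worse by 31.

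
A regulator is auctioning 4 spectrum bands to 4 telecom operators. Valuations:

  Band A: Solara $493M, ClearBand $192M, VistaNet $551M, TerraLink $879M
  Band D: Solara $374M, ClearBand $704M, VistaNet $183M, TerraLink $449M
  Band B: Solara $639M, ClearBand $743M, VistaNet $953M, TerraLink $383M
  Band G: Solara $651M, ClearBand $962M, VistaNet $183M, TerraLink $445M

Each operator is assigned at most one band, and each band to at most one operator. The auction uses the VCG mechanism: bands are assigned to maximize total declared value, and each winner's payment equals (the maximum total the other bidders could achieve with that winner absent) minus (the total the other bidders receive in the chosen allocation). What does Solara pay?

Efficient allocation: Solara→Band G ($651M), ClearBand→Band D ($704M), VistaNet→Band B ($953M), TerraLink→Band A ($879M); total welfare W = $3187M.
Solara receives Band G at value $651M, so the others get W − 651 = $2536M.
Without Solara: best allocation of the remaining 3 bidders over all 4 bands is ClearBand→Band G ($962M), VistaNet→Band B ($953M), TerraLink→Band A ($879M), total $2794M.
VCG payment = (others' best without Solara) − (others' welfare with Solara) = 2794 − 2536 = $258M.

Solara pays $258M.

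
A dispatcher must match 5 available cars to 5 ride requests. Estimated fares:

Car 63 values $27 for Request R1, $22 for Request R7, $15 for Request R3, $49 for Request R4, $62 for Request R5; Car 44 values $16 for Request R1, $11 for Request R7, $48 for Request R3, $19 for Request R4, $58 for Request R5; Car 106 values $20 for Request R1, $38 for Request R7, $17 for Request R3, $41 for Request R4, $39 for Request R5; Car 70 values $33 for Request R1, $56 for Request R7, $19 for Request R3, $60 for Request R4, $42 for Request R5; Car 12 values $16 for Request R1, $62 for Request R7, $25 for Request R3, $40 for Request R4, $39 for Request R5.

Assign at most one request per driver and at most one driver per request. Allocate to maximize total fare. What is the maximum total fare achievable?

Optimal: Car 63→Request R5 ($62), Car 44→Request R3 ($48), Car 106→Request R1 ($20), Car 70→Request R4 ($60), Car 12→Request R7 ($62) — total 62+48+20+60+62 = $252.
Column-greedy (each request in turn goes to its best remaining driver) gives $231, worse by 21.
Next-best assignment: Car 63→Request R5, Car 44→Request R3, Car 106→Request R4, Car 70→Request R1, Car 12→Request R7 = $246.

Max total: $252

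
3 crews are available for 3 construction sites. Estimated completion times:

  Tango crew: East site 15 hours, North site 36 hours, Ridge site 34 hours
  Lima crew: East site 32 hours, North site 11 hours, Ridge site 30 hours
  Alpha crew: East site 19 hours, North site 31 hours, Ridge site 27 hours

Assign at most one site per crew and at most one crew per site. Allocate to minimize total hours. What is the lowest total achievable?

Optimal: Tango crew→East site (15 hours), Lima crew→North site (11 hours), Alpha crew→Ridge site (27 hours) — total 15+11+27 = 53 hours.

Min total: 53 hours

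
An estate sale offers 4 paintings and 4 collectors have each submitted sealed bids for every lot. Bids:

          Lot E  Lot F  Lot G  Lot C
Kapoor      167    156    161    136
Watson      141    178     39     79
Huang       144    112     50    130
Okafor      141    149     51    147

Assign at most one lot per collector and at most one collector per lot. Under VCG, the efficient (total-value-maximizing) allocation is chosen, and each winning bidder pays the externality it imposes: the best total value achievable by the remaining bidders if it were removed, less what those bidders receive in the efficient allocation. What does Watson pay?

Watson pays $2.

Efficient allocation: Kapoor→Lot G ($161), Watson→Lot F ($178), Huang→Lot E ($144), Okafor→Lot C ($147); total welfare W = $630.
Watson receives Lot F at value $178, so the others get W − 178 = $452.
Without Watson: best allocation of the remaining 3 bidders over all 4 lots is Kapoor→Lot G ($161), Huang→Lot E ($144), Okafor→Lot F ($149), total $454.
VCG payment = (others' best without Watson) − (others' welfare with Watson) = 454 − 452 = $2.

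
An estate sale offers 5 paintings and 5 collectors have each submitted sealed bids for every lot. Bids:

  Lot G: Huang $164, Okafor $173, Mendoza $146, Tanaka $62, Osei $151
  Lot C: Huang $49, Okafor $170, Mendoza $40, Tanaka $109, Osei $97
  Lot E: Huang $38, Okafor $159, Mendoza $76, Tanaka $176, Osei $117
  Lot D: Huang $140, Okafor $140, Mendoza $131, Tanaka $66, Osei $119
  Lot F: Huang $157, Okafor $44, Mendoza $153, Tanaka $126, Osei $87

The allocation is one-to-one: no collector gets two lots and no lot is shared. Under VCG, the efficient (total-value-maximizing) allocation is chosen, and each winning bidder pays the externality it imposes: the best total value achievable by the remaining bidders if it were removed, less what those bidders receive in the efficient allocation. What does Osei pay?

Efficient allocation: Huang→Lot D ($140), Okafor→Lot C ($170), Mendoza→Lot F ($153), Tanaka→Lot E ($176), Osei→Lot G ($151); total welfare W = $790.
Osei receives Lot G at value $151, so the others get W − 151 = $639.
Without Osei: best allocation of the remaining 4 bidders over all 5 lots is Huang→Lot G ($164), Okafor→Lot C ($170), Mendoza→Lot F ($153), Tanaka→Lot E ($176), total $663.
VCG payment = (others' best without Osei) − (others' welfare with Osei) = 663 − 639 = $24.

Osei pays $24.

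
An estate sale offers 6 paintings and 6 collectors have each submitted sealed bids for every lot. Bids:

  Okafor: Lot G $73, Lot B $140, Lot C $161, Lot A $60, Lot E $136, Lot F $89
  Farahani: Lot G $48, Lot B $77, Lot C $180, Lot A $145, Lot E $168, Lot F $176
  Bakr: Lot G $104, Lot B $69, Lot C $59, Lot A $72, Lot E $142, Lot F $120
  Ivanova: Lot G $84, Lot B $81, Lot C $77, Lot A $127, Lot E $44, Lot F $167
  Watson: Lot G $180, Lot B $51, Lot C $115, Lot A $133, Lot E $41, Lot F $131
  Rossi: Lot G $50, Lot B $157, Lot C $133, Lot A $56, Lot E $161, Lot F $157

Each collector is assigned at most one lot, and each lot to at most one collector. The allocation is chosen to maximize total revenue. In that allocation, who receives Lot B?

Optimal: Okafor→Lot C ($161), Farahani→Lot A ($145), Bakr→Lot E ($142), Ivanova→Lot F ($167), Watson→Lot G ($180), Rossi→Lot B ($157) — total 161+145+142+167+180+157 = $952.
Swapping Ivanova↔Okafor (Ivanova→Lot C $77, Okafor→Lot F $89) loses 162.
Every other assignment is strictly worse.
Rossi's own top lot is Lot E ($161), but forcing Rossi→Lot E and reassigning the rest optimally gives only $908 — worse by 44.

Rossi receives Lot B.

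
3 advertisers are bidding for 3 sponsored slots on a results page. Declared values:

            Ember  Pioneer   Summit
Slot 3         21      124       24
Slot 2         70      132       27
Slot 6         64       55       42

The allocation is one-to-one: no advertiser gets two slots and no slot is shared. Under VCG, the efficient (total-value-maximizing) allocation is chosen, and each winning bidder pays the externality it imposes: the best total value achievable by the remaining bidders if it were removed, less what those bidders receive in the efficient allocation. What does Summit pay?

Summit pays $2.

Efficient allocation: Ember→Slot 2 ($70), Pioneer→Slot 3 ($124), Summit→Slot 6 ($42); total welfare W = $236.
Summit receives Slot 6 at value $42, so the others get W − 42 = $194.
Without Summit: best allocation of the remaining 2 bidders over all 3 slots is Ember→Slot 6 ($64), Pioneer→Slot 2 ($132), total $196.
VCG payment = (others' best without Summit) − (others' welfare with Summit) = 196 − 194 = $2.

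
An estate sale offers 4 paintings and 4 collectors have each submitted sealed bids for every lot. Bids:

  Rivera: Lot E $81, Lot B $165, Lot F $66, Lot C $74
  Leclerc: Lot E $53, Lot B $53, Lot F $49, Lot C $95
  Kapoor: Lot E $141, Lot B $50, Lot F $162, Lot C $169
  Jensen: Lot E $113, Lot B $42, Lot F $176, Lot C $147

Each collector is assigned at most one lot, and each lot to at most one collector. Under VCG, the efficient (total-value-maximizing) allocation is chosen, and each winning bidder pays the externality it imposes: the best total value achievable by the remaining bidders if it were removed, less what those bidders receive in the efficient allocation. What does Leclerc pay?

Leclerc pays $28.

Efficient allocation: Rivera→Lot B ($165), Leclerc→Lot C ($95), Kapoor→Lot E ($141), Jensen→Lot F ($176); total welfare W = $577.
Leclerc receives Lot C at value $95, so the others get W − 95 = $482.
Without Leclerc: best allocation of the remaining 3 bidders over all 4 lots is Rivera→Lot B ($165), Kapoor→Lot C ($169), Jensen→Lot F ($176), total $510.
VCG payment = (others' best without Leclerc) − (others' welfare with Leclerc) = 510 − 482 = $28.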